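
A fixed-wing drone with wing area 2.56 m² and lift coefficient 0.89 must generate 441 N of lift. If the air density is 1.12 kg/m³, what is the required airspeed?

L = ½ρv²S·CL ⇒ v = √(2L/(ρ·S·CL))
v = √(2 × 441 / (1.12 × 2.56 × 0.89)) = √345.6 = 18.6 m/s

v = 18.6 m/s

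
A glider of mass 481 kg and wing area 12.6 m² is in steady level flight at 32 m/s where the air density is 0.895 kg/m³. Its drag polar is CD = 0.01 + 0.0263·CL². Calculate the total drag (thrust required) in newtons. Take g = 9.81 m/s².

D = 159 N

Weight W = mg = 481 × 9.81 = 4718.6 N; in level flight L = W.
Dynamic pressure q = 0.5 × 0.895 × 32² = 458.2 Pa.
CL = W/(q·S) = 4718.6 / (458.2 × 12.6) = 0.8172.
CD = 0.01 + 0.0263 × 0.8172² = 0.02757.
D = q·S·CD = 458.2 × 12.6 × 0.02757 = 159.2 N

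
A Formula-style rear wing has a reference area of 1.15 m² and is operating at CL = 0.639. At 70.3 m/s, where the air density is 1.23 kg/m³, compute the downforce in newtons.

L = 2230 N

Dynamic pressure q = ½ρv² = ½ × 1.23 × 70.3² = 3039 Pa.
L = q·S·CL = 3039 × 1.15 × 0.639 = 2230 N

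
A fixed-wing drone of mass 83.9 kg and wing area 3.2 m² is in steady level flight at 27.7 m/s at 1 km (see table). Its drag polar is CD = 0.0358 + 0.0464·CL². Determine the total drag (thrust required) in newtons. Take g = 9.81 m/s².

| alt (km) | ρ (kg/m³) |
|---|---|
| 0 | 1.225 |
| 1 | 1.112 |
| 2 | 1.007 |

D = 71.9 N

At 1 km, from the table: ρ = 1.112 kg/m³.
Weight W = mg = 83.9 × 9.81 = 823.06 N; in level flight L = W.
q = ½ρv² = ½ × 1.112 × 27.7² = 426.6 Pa.
CL = W/(q·S) = 823.06 / (426.6 × 3.2) = 0.6029.
CD = 0.0358 + 0.0464 × 0.6029² = 0.05267.
D = q·S·CD = 426.6 × 3.2 × 0.05267 = 71.9 N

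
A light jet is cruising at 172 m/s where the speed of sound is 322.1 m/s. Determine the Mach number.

M = 0.534

M = v/a = 172 / 322.1 = 0.534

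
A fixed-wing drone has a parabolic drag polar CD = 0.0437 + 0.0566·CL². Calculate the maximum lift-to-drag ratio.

For CD = CD0 + K·CL², (L/D)max occurs at CL* = √(CD0/K) and equals 1/(2√(K·CD0)).
(L/D)max = 1/(2√(0.0566 × 0.0437)) = 1/(2 × 0.04973) = 10.1

(L/D)max = 10.1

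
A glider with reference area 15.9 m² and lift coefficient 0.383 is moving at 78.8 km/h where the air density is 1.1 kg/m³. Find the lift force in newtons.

Convert speed: v = 78.8 km/h ÷ 3.6 = 21.89 m/s.
Dynamic pressure q = ½ρv² = ½ × 1.1 × 21.89² = 263.5 Pa.
L = q·S·CL = 263.5 × 15.9 × 0.383 = 1600 N

L = 1600 N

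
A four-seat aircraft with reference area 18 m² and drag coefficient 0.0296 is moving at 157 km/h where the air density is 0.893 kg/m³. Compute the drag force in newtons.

Convert speed: v = 157 km/h ÷ 3.6 = 43.61 m/s.
D = ½ρv²S·CD = ½ × 0.893 × 43.61² × 18 × 0.0296 = 452 N

D = 452 N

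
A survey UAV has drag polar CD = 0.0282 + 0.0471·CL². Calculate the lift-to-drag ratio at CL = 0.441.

CD = 0.0282 + 0.0471 × 0.441² = 0.03736
L/D = CL/CD = 0.441 / 0.03736 = 11.8

L/D = 11.8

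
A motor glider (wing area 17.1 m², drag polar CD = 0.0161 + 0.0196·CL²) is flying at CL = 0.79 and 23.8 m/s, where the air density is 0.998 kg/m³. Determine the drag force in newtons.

D = 137 N

CD = 0.0161 + 0.0196 × 0.79² = 0.02833
D = ½ρv²S·CD = ½ × 0.998 × 23.8² × 17.1 × 0.02833 = 137 N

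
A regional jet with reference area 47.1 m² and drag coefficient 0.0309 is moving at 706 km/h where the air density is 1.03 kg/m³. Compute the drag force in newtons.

D = 28800 N

Convert speed: v = 706 km/h ÷ 3.6 = 196.1 m/s.
Dynamic pressure q = ½ρv² = ½ × 1.03 × 196.1² = 19810 Pa.
D = q·S·CD = 19810 × 47.1 × 0.0309 = 28800 N ≈ 28.8 kN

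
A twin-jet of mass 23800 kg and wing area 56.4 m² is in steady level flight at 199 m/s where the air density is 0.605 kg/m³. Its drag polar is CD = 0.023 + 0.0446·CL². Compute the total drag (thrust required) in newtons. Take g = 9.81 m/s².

D = 19100 N

In steady level flight, lift balances weight: W = mg = 23800 × 9.81 = 2.3348×10^5 N.
Dynamic pressure q = 0.5 × 0.605 × 199² = 11980 Pa.
CL = 2W/(ρv²S) = 2×2.3348×10^5/(0.605×199²×56.4) = 0.3456.
CD = 0.023 + 0.0446 × 0.3456² = 0.02833.
D = q·S·CD = 11980 × 56.4 × 0.02833 = 19140 N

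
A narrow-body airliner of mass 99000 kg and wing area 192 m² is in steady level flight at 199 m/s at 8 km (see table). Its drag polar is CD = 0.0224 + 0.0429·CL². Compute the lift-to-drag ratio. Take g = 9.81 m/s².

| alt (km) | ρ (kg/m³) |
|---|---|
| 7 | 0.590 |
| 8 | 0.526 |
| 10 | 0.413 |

At 8 km, from the table: ρ = 0.526 kg/m³.
Level flight ⇒ L = W = m·g = 99000 × 9.81 = 9.7119×10^5 N.
Dynamic pressure q = 0.5 × 0.526 × 199² = 10420 Pa.
Required CL = L/(qS) = 9.7119×10^5/(10420·192) = 0.4857.
CD = 0.0224 + 0.0429 × 0.4857² = 0.03252.
L/D = CL/CD = 0.4857 / 0.03252 = 14.9

L/D = 14.9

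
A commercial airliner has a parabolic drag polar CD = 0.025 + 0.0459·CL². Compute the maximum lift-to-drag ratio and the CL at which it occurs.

For CD = CD0 + K·CL², (L/D)max occurs at CL* = √(CD0/K) and equals 1/(2√(K·CD0)).
(L/D)max = 1/(2√(0.0459 × 0.025)) = 1/(2 × 0.03387) = 14.8
CL* = √(0.025/0.0459) = 0.738

(L/D)max = 14.8, at CL = 0.738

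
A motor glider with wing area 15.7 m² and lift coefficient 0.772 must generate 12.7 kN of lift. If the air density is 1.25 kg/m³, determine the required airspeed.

v = 40.9 m/s

L = ½ρv²S·CL ⇒ v = √(2L/(ρ·S·CL))
v = √(2 × 12700 / (1.25 × 15.7 × 0.772)) = √1677 = 40.9 m/s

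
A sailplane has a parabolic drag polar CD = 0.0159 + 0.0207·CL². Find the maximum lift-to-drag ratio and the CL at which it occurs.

For CD = CD0 + K·CL², (L/D)max occurs at CL* = √(CD0/K) and equals 1/(2√(K·CD0)).
(L/D)max = 1/(2√(0.0207 × 0.0159)) = 1/(2 × 0.01814) = 27.6
CL* = √(0.0159/0.0207) = 0.876

(L/D)max = 27.6, at CL = 0.876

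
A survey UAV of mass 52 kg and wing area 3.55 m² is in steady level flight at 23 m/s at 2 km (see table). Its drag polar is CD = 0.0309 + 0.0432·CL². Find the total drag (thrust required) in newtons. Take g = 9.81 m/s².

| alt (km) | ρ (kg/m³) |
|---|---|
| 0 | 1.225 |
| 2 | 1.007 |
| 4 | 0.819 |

At 2 km, from the table: ρ = 1.007 kg/m³.
Weight W = mg = 52 × 9.81 = 510.12 N; in level flight L = W.
Dynamic pressure q = 0.5 × 1.007 × 23² = 266.4 Pa.
CL = W/(q·S) = 510.12 / (266.4 × 3.55) = 0.5395.
CD = 0.0309 + 0.0432 × 0.5395² = 0.04347.
D = q·S·CD = 266.4 × 3.55 × 0.04347 = 41.11 N

D = 41.1 N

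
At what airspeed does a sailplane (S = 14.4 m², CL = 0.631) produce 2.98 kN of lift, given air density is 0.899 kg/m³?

v = 27 m/s

L = ½ρv²S·CL ⇒ v = √(2L/(ρ·S·CL))
v = √(2 × 2980 / (0.899 × 14.4 × 0.631)) = √729.6 = 27 m/s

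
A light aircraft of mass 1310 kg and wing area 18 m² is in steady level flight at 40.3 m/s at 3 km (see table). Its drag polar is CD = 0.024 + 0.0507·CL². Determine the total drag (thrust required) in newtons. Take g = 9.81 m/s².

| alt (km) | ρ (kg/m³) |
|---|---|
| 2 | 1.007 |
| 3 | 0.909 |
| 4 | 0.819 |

D = 949 N

At 3 km, from the table: ρ = 0.909 kg/m³.
Level flight ⇒ L = W = m·g = 1310 × 9.81 = 12851 N.
q = ½ρv² = ½ × 0.909 × 40.3² = 738.1 Pa.
CL = 2W/(ρv²S) = 2×12851/(0.909×40.3²×18) = 0.9672.
CD = 0.024 + 0.0507 × 0.9672² = 0.07143.
D = q·S·CD = 738.1 × 18 × 0.07143 = 949.1 N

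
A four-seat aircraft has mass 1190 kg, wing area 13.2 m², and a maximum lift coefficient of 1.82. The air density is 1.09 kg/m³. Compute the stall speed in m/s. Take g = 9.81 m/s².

Weight W = mg = 1190 × 9.81 = 11670 N.
V_stall = √(2W/(ρ·S·CL,max)) = √(2 × 11670 / (1.09 × 13.2 × 1.82))
V_stall = √891.6 = 29.9 m/s

V_stall = 29.9 m/s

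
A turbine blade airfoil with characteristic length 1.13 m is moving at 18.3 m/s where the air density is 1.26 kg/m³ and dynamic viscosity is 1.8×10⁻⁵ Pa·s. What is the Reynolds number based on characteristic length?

Re = 1.45×10^6

Re = ρ·v·c/μ = 1.26 × 18.3 × 1.13 / (1.8×10⁻⁵) = 1.45×10^6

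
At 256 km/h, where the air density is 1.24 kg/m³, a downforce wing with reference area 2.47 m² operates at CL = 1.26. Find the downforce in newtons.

L = 9760 N

Convert speed: v = 256 km/h ÷ 3.6 = 71.11 m/s.
L = ½ρv²S·CL = ½ × 1.24 × 71.11² × 2.47 × 1.26 = 9760 N ≈ 9.76 kN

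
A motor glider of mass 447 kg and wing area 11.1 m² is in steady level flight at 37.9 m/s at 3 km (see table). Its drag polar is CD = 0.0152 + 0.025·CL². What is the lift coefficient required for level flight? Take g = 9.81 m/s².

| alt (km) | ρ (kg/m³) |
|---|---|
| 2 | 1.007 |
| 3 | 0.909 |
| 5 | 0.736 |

At 3 km, from the table: ρ = 0.909 kg/m³.
In steady level flight, lift balances weight: W = mg = 447 × 9.81 = 4385.1 N.
q = ½ρv² = ½ × 0.909 × 37.9² = 652.8 Pa.
CL = W/(q·S) = 4385.1 / (652.8 × 11.1) = 0.6051.

CL = 0.605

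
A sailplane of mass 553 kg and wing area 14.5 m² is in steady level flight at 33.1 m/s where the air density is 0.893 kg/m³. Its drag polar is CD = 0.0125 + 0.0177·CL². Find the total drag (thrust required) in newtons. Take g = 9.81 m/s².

D = 162 N

Level flight ⇒ L = W = m·g = 553 × 9.81 = 5424.9 N.
Dynamic pressure q = 0.5 × 0.893 × 33.1² = 489.2 Pa.
CL = 2W/(ρv²S) = 2×5424.9/(0.893×33.1²×14.5) = 0.7648.
CD = 0.0125 + 0.0177 × 0.7648² = 0.02285.
D = q·S·CD = 489.2 × 14.5 × 0.02285 = 162.1 N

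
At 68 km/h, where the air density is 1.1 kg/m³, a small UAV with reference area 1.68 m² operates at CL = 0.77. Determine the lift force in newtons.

Convert speed: v = 68 km/h ÷ 3.6 = 18.89 m/s.
L = ½ρv²S·CL = ½ × 1.1 × 18.89² × 1.68 × 0.77 = 254 N

L = 254 N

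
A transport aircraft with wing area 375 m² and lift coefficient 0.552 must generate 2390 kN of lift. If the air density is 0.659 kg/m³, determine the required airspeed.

L = ½ρv²S·CL ⇒ v = √(2L/(ρ·S·CL))
v = √(2 × 2.39×10^6 / (0.659 × 375 × 0.552)) = √35040 = 187 m/s

v = 187 m/s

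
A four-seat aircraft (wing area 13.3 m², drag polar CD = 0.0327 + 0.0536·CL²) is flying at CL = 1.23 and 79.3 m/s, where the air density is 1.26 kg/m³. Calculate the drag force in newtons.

D = 6000 N

CD = 0.0327 + 0.0536 × 1.23² = 0.1138
D = ½ρv²S·CD = ½ × 1.26 × 79.3² × 13.3 × 0.1138 = 6000 N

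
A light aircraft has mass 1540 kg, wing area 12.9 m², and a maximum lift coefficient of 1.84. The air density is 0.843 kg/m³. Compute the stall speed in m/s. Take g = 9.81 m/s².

Weight W = mg = 1540 × 9.81 = 15110 N.
V_stall = √(2W/(ρ·S·CL,max)) = √(2 × 15110 / (0.843 × 12.9 × 1.84))
V_stall = √1510 = 38.9 m/s

V_stall = 38.9 m/s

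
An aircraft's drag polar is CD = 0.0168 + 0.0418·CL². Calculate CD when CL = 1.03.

CD = 0.0611

CD = 0.0168 + 0.0418 × 1.03² = 0.0168 + 0.04435 = 0.0611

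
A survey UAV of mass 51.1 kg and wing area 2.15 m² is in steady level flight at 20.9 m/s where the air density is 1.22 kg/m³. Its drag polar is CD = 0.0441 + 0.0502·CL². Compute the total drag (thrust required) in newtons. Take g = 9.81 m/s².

In steady level flight, lift balances weight: W = mg = 51.1 × 9.81 = 501.29 N.
Dynamic pressure q = 0.5 × 1.22 × 20.9² = 266.5 Pa.
CL = 2W/(ρv²S) = 2×501.29/(1.22×20.9²×2.15) = 0.875.
CD = 0.0441 + 0.0502 × 0.875² = 0.08254.
D = q·S·CD = 266.5 × 2.15 × 0.08254 = 47.28 N

D = 47.3 N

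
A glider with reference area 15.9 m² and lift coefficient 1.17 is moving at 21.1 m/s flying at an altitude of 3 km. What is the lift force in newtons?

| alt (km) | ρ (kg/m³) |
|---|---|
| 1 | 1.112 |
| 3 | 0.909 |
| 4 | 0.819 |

At 3 km, from the table: ρ = 0.909 kg/m³.
Dynamic pressure q = ½ρv² = ½ × 0.909 × 21.1² = 202.3 Pa.
L = q·S·CL = 202.3 × 15.9 × 1.17 = 3760 N

L = 3760 N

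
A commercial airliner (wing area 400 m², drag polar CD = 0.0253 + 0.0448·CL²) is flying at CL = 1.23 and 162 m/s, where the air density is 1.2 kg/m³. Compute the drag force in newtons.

D = 5.86×10^5 N

CD = 0.0253 + 0.0448 × 1.23² = 0.09308
D = ½ρv²S·CD = ½ × 1.2 × 162² × 400 × 0.09308 = 5.86×10^5 N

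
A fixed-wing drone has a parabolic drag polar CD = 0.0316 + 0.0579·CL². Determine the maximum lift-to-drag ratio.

(L/D)max = 11.7

For CD = CD0 + K·CL², (L/D)max occurs at CL* = √(CD0/K) and equals 1/(2√(K·CD0)).
(L/D)max = 1/(2√(0.0579 × 0.0316)) = 1/(2 × 0.04277) = 11.7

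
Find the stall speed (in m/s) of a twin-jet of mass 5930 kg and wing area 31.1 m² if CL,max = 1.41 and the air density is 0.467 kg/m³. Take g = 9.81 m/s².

Weight W = mg = 5930 × 9.81 = 58170 N.
From L = ½ρV²S·CL,max = W: V_stall = √(2W/(ρSCL,max)) = √(2·58170/(0.467·31.1·1.41))
V_stall = √5681 = 75.4 m/s

V_stall = 75.4 m/s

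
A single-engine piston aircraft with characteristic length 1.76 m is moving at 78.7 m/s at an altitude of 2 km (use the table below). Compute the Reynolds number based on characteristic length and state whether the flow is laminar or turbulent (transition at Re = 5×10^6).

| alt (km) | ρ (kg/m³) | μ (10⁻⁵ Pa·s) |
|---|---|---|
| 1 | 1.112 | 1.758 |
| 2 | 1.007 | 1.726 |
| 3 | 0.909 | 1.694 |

At 2 km, from the table: ρ = 1.007 kg/m³, μ = 1.726×10⁻⁵ Pa·s.
Re = ρ·v·c/μ = 1.007 × 78.7 × 1.76 / (1.726×10⁻⁵) = 8.08×10^6
Since 8.08×10^6 > 5×10^6, the flow is turbulent.

Re = 8.08×10^6 (turbulent)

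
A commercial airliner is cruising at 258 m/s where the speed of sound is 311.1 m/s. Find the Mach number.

M = v/a = 258 / 311.1 = 0.829

M = 0.829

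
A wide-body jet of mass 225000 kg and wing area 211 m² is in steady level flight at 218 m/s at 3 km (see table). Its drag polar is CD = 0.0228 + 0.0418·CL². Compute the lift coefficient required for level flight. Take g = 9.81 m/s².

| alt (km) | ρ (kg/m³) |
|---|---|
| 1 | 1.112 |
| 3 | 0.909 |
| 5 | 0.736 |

At 3 km, from the table: ρ = 0.909 kg/m³.
In steady level flight, lift balances weight: W = mg = 225000 × 9.81 = 2.2072×10^6 N.
q = ½ρv² = ½ × 0.909 × 218² = 21600 Pa.
CL = 2W/(ρv²S) = 2×2.2072×10^6/(0.909×218²×211) = 0.4843.

CL = 0.484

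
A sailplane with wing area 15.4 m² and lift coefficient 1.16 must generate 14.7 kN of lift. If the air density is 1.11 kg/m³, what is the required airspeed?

L = ½ρv²S·CL ⇒ v = √(2L/(ρ·S·CL))
v = √(2 × 14700 / (1.11 × 15.4 × 1.16)) = √1483 = 38.5 m/s

v = 38.5 m/s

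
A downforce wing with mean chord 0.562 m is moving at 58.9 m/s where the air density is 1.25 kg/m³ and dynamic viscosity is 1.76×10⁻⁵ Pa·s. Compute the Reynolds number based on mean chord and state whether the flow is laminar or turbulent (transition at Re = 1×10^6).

Re = ρ·v·c/μ = 1.25 × 58.9 × 0.562 / (1.76×10⁻⁵) = 2.35×10^6
Since 2.35×10^6 > 1×10^6, the flow is turbulent.

Re = 2.35×10^6 (turbulent)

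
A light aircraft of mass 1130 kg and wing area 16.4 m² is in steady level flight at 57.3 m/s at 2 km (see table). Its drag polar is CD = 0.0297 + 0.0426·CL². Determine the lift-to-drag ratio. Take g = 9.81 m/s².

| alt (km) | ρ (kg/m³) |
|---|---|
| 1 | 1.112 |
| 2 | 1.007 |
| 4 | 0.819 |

L/D = 11.1

At 2 km, from the table: ρ = 1.007 kg/m³.
In steady level flight, lift balances weight: W = mg = 1130 × 9.81 = 11085 N.
q = ½ρv² = ½ × 1.007 × 57.3² = 1653 Pa.
Required CL = L/(qS) = 11085/(1653·16.4) = 0.4089.
CD = 0.0297 + 0.0426 × 0.4089² = 0.03682.
L/D = CL/CD = 0.4089 / 0.03682 = 11.1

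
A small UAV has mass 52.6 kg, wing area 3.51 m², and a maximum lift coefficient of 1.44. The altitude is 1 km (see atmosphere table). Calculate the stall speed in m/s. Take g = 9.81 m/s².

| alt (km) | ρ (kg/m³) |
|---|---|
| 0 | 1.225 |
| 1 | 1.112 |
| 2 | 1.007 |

At 1 km, from the table: ρ = 1.112 kg/m³.
Stall occurs when L = W at CL,max. W = mg = 52.6 × 9.81 = 516 N.
V_stall = √(2W/(ρ·S·CL,max)) = √(2 × 516 / (1.112 × 3.51 × 1.44))
V_stall = √183.6 = 13.6 m/s

V_stall = 13.6 m/s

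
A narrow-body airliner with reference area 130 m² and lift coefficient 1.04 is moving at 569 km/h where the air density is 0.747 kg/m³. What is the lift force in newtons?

Convert speed: v = 569 km/h ÷ 3.6 = 158.1 m/s.
Dynamic pressure q = ½ρv² = ½ × 0.747 × 158.1² = 9331 Pa.
L = q·S·CL = 9331 × 130 × 1.04 = 1.26×10^6 N ≈ 1260 kN

L = 1.26×10^6 N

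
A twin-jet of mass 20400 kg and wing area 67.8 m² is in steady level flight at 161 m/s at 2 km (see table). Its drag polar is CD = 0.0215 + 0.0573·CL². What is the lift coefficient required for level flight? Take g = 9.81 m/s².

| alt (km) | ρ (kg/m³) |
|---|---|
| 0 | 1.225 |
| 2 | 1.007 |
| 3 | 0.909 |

CL = 0.226

At 2 km, from the table: ρ = 1.007 kg/m³.
Level flight ⇒ L = W = m·g = 20400 × 9.81 = 2.0012×10^5 N.
Dynamic pressure q = 0.5 × 1.007 × 161² = 13050 Pa.
CL = W/(q·S) = 2.0012×10^5 / (13050 × 67.8) = 0.2262.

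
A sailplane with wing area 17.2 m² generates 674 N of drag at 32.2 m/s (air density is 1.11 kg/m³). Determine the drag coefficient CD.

From D = ½ρv²S·CD, rearranging gives CD = 2D/(ρv²S).
CD = 2 × 674 / (1.11 × 32.2² × 17.2) = 0.0681

CD = 0.0681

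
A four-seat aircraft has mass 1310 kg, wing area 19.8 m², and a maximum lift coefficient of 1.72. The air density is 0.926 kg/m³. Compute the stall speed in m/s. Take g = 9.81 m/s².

Weight W = mg = 1310 × 9.81 = 12850 N.
V_stall = √(2W/(ρ·S·CL,max)) = √(2 × 12850 / (0.926 × 19.8 × 1.72))
V_stall = √815 = 28.5 m/s

V_stall = 28.5 m/s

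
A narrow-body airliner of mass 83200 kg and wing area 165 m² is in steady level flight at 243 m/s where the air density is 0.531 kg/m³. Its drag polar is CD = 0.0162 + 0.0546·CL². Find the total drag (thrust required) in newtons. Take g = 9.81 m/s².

D = 56000 N

In steady level flight, lift balances weight: W = mg = 83200 × 9.81 = 8.1619×10^5 N.
Dynamic pressure q = 0.5 × 0.531 × 243² = 15680 Pa.
CL = W/(q·S) = 8.1619×10^5 / (15680 × 165) = 0.3155.
CD = 0.0162 + 0.0546 × 0.3155² = 0.02164.
D = q·S·CD = 15680 × 165 × 0.02164 = 55970 N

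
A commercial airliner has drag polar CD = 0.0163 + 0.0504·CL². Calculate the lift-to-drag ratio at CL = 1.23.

L/D = 13.3

CD = 0.0163 + 0.0504 × 1.23² = 0.09255
L/D = CL/CD = 1.23 / 0.09255 = 13.3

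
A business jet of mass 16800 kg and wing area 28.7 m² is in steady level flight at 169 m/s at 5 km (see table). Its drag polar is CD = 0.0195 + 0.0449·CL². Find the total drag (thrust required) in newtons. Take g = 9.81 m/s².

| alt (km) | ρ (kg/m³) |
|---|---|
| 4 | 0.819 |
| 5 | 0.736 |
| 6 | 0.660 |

At 5 km, from the table: ρ = 0.736 kg/m³.
In steady level flight, lift balances weight: W = mg = 16800 × 9.81 = 1.6481×10^5 N.
Dynamic pressure q = 0.5 × 0.736 × 169² = 10510 Pa.
CL = 2W/(ρv²S) = 2×1.6481×10^5/(0.736×169²×28.7) = 0.5464.
CD = 0.0195 + 0.0449 × 0.5464² = 0.0329.
D = q·S·CD = 10510 × 28.7 × 0.0329 = 9925 N

D = 9930 N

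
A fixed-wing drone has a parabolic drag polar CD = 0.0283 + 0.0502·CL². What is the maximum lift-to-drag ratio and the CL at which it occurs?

(L/D)max = 13.3, at CL = 0.751

For CD = CD0 + K·CL², (L/D)max occurs at CL* = √(CD0/K) and equals 1/(2√(K·CD0)).
(L/D)max = 1/(2√(0.0502 × 0.0283)) = 1/(2 × 0.03769) = 13.3
CL* = √(0.0283/0.0502) = 0.751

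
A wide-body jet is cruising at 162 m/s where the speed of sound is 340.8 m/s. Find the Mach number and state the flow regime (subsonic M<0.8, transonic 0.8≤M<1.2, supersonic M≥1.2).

M = 0.475 (subsonic)

M = v/a = 162 / 340.8 = 0.475
M = 0.475 → subsonic.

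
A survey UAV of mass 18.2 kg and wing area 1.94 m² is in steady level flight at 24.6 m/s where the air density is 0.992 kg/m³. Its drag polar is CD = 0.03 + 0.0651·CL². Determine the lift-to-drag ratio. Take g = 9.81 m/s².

L/D = 8.49

Level flight ⇒ L = W = m·g = 18.2 × 9.81 = 178.54 N.
Dynamic pressure q = 0.5 × 0.992 × 24.6² = 300.2 Pa.
CL = 2W/(ρv²S) = 2×178.54/(0.992×24.6²×1.94) = 0.3066.
CD = 0.03 + 0.0651 × 0.3066² = 0.03612.
L/D = CL/CD = 0.3066 / 0.03612 = 8.49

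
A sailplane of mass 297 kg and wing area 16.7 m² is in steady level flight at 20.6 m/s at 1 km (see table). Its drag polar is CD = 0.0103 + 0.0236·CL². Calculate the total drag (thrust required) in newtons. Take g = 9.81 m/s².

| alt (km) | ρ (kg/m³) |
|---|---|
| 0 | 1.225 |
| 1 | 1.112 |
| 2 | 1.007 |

At 1 km, from the table: ρ = 1.112 kg/m³.
In steady level flight, lift balances weight: W = mg = 297 × 9.81 = 2913.6 N.
Dynamic pressure q = 0.5 × 1.112 × 20.6² = 235.9 Pa.
CL = W/(q·S) = 2913.6 / (235.9 × 16.7) = 0.7394.
CD = 0.0103 + 0.0236 × 0.7394² = 0.0232.
D = q·S·CD = 235.9 × 16.7 × 0.0232 = 91.43 N

D = 91.4 N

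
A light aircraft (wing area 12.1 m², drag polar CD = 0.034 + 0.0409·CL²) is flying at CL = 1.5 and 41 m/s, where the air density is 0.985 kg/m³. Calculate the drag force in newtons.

D = 1260 N

CD = 0.034 + 0.0409 × 1.5² = 0.126
D = ½ρv²S·CD = ½ × 0.985 × 41² × 12.1 × 0.126 = 1260 N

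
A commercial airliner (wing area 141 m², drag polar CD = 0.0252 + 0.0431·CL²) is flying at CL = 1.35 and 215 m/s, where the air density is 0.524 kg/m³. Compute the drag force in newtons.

D = 1.77×10^5 N

CD = 0.0252 + 0.0431 × 1.35² = 0.1037
D = ½ρv²S·CD = ½ × 0.524 × 215² × 141 × 0.1037 = 1.77×10^5 N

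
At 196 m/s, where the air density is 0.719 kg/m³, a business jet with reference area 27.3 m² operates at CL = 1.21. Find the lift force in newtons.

L = 4.56×10^5 N

L = ½ρv²S·CL = ½ × 0.719 × 196² × 27.3 × 1.21 = 4.56×10^5 N ≈ 456 kN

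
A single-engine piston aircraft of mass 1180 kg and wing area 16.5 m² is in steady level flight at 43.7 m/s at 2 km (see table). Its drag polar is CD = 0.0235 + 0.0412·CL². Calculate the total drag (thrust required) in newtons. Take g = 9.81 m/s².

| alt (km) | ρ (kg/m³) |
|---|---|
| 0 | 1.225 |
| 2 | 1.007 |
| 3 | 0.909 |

D = 721 N

At 2 km, from the table: ρ = 1.007 kg/m³.
In steady level flight, lift balances weight: W = mg = 1180 × 9.81 = 11576 N.
q = ½ρv² = ½ × 1.007 × 43.7² = 961.5 Pa.
CL = W/(q·S) = 11576 / (961.5 × 16.5) = 0.7296.
CD = 0.0235 + 0.0412 × 0.7296² = 0.04543.
D = q·S·CD = 961.5 × 16.5 × 0.04543 = 720.8 N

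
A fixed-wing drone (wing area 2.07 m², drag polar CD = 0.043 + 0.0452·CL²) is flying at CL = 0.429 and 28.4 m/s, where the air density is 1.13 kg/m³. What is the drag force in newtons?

D = 48.4 N

CD = 0.043 + 0.0452 × 0.429² = 0.05132
D = ½ρv²S·CD = ½ × 1.13 × 28.4² × 2.07 × 0.05132 = 48.4 N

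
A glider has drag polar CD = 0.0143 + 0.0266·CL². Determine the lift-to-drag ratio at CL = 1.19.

L/D = 22.9

CD = 0.0143 + 0.0266 × 1.19² = 0.05197
L/D = CL/CD = 1.19 / 0.05197 = 22.9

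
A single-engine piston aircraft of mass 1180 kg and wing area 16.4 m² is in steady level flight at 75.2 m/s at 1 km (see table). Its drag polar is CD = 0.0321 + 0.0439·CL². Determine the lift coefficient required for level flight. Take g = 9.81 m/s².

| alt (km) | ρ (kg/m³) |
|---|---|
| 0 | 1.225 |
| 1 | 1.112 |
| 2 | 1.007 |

CL = 0.224

At 1 km, from the table: ρ = 1.112 kg/m³.
In steady level flight, lift balances weight: W = mg = 1180 × 9.81 = 11576 N.
Dynamic pressure q = 0.5 × 1.112 × 75.2² = 3144 Pa.
Required CL = L/(qS) = 11576/(3144·16.4) = 0.2245.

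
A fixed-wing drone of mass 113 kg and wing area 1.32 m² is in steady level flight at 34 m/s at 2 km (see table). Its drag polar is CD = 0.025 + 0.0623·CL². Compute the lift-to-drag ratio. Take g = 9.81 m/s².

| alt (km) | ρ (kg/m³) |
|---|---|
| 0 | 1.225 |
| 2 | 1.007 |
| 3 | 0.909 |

At 2 km, from the table: ρ = 1.007 kg/m³.
Weight W = mg = 113 × 9.81 = 1108.5 N; in level flight L = W.
Dynamic pressure q = 0.5 × 1.007 × 34² = 582 Pa.
Required CL = L/(qS) = 1108.5/(582·1.32) = 1.443.
CD = 0.025 + 0.0623 × 1.443² = 0.1547.
L/D = CL/CD = 1.443 / 0.1547 = 9.33

L/D = 9.33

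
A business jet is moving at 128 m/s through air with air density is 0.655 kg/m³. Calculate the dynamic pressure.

q = ½ρv² = ½ × 0.655 × 128² = 5370 Pa

q = 5370 Pa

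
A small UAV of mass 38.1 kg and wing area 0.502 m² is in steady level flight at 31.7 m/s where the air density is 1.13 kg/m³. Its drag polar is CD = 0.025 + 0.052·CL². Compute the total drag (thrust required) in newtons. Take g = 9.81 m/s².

Weight W = mg = 38.1 × 9.81 = 373.76 N; in level flight L = W.
q = ½ρv² = ½ × 1.13 × 31.7² = 567.8 Pa.
Required CL = L/(qS) = 373.76/(567.8·0.502) = 1.311.
CD = 0.025 + 0.052 × 1.311² = 0.1144.
D = q·S·CD = 567.8 × 0.502 × 0.1144 = 32.61 N

D = 32.6 N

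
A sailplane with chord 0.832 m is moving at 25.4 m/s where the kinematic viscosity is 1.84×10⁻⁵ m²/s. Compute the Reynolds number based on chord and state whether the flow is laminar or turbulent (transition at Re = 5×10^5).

Re = v·c/ν = 25.4 × 0.832 / (1.84×10⁻⁵) = 1.15×10^6
Since 1.15×10^6 > 5×10^5, the flow is turbulent.

Re = 1.15×10^6 (turbulent)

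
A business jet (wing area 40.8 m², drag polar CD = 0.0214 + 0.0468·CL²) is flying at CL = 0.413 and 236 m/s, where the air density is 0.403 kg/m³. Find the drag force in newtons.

CD = 0.0214 + 0.0468 × 0.413² = 0.02938
D = ½ρv²S·CD = ½ × 0.403 × 236² × 40.8 × 0.02938 = 13500 N

D = 13500 N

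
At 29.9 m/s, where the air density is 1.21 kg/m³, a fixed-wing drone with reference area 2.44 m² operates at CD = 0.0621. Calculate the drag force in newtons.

D = 82 N

Dynamic pressure q = ½ρv² = ½ × 1.21 × 29.9² = 540.9 Pa.
D = q·S·CD = 540.9 × 2.44 × 0.0621 = 82 N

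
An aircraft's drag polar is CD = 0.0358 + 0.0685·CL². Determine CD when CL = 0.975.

CD = 0.0358 + 0.0685 × 0.975² = 0.0358 + 0.06512 = 0.101

CD = 0.101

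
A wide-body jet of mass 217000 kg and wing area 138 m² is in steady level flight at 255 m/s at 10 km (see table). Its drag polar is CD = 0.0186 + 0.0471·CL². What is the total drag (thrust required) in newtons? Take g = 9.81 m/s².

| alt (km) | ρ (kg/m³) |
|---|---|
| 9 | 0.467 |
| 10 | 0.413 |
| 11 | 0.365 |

D = 1.5×10^5 N

At 10 km, from the table: ρ = 0.413 kg/m³.
Weight W = mg = 217000 × 9.81 = 2.1288×10^6 N; in level flight L = W.
q = ½ρv² = ½ × 0.413 × 255² = 13430 Pa.
CL = W/(q·S) = 2.1288×10^6 / (13430 × 138) = 1.149.
CD = 0.0186 + 0.0471 × 1.149² = 0.08076.
D = q·S·CD = 13430 × 138 × 0.08076 = 1.497×10^5 N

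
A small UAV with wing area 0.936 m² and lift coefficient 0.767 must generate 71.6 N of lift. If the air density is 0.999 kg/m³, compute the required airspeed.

L = ½ρv²S·CL ⇒ v = √(2L/(ρ·S·CL))
v = √(2 × 71.6 / (0.999 × 0.936 × 0.767)) = √199.7 = 14.1 m/s

v = 14.1 m/s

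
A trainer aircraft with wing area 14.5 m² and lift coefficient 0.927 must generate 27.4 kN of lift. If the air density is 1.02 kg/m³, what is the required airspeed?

v = 63.2 m/s

L = ½ρv²S·CL ⇒ v = √(2L/(ρ·S·CL))
v = √(2 × 27400 / (1.02 × 14.5 × 0.927)) = √3997 = 63.2 m/s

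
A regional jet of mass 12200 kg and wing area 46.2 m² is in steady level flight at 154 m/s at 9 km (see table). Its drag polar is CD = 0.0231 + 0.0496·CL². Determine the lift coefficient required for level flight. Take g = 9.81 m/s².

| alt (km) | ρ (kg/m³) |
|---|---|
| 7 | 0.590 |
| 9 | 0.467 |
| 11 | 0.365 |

At 9 km, from the table: ρ = 0.467 kg/m³.
Level flight ⇒ L = W = m·g = 12200 × 9.81 = 1.1968×10^5 N.
Dynamic pressure q = 0.5 × 0.467 × 154² = 5538 Pa.
CL = 2W/(ρv²S) = 2×1.1968×10^5/(0.467×154²×46.2) = 0.4678.

CL = 0.468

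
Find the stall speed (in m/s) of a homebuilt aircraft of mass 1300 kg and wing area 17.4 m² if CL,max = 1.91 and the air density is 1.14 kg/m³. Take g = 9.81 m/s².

V_stall = 25.9 m/s

Weight W = mg = 1300 × 9.81 = 12750 N.
From L = ½ρV²S·CL,max = W: V_stall = √(2W/(ρSCL,max)) = √(2·12750/(1.14·17.4·1.91))
V_stall = √673.2 = 25.9 m/s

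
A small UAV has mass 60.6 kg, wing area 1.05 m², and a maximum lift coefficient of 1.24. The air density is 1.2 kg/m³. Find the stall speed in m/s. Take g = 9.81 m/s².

At stall, lift equals weight: L = W = m·g = 60.6 × 9.81 = 594.5 N.
V_stall = √(2W/(ρ·S·CL,max)) = √(2 × 594.5 / (1.2 × 1.05 × 1.24))
V_stall = √761 = 27.6 m/s

V_stall = 27.6 m/s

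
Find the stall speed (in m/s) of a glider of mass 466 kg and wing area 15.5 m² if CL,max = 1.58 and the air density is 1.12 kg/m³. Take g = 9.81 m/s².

V_stall = 18.3 m/s

Stall occurs when L = W at CL,max. W = mg = 466 × 9.81 = 4571 N.
V_stall = √(2W/(ρ·S·CL,max)) = √(2 × 4571 / (1.12 × 15.5 × 1.58))
V_stall = √333.3 = 18.3 m/s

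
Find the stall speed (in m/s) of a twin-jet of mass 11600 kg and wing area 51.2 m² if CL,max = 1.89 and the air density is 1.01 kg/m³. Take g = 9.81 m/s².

At stall, lift equals weight: L = W = m·g = 11600 × 9.81 = 1.138×10^5 N.
From L = ½ρV²S·CL,max = W: V_stall = √(2W/(ρSCL,max)) = √(2·1.138×10^5/(1.01·51.2·1.89))
V_stall = √2329 = 48.3 m/s

V_stall = 48.3 m/s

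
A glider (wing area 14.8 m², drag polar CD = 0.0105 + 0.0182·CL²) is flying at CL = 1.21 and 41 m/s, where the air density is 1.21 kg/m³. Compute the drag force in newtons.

D = 559 N

CD = 0.0105 + 0.0182 × 1.21² = 0.03715
D = ½ρv²S·CD = ½ × 1.21 × 41² × 14.8 × 0.03715 = 559 N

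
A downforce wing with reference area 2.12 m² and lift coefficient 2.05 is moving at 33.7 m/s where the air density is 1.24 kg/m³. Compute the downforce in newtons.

L = 3060 N

L = ½ρv²S·CL = ½ × 1.24 × 33.7² × 2.12 × 2.05 = 3060 N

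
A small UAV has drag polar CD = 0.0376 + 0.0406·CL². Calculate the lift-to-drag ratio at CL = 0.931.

L/D = 12.8

CD = 0.0376 + 0.0406 × 0.931² = 0.07279
L/D = CL/CD = 0.931 / 0.07279 = 12.8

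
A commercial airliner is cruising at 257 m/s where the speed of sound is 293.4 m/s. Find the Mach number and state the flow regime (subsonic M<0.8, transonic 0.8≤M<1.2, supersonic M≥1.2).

M = v/a = 257 / 293.4 = 0.876
M = 0.876 → transonic.

M = 0.876 (transonic)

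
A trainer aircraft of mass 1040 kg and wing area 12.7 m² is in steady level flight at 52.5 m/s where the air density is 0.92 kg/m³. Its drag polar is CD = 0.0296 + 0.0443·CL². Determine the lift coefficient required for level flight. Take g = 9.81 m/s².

CL = 0.634

Level flight ⇒ L = W = m·g = 1040 × 9.81 = 10202 N.
q = ½ρv² = ½ × 0.92 × 52.5² = 1268 Pa.
CL = 2W/(ρv²S) = 2×10202/(0.92×52.5²×12.7) = 0.6336.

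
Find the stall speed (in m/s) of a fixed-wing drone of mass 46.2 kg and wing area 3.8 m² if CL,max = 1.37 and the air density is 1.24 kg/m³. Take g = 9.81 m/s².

Stall occurs when L = W at CL,max. W = mg = 46.2 × 9.81 = 453.2 N.
From L = ½ρV²S·CL,max = W: V_stall = √(2W/(ρSCL,max)) = √(2·453.2/(1.24·3.8·1.37))
V_stall = √140.4 = 11.8 m/s

V_stall = 11.8 m/s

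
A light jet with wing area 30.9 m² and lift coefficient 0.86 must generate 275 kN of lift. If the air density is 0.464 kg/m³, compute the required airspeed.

L = ½ρv²S·CL ⇒ v = √(2L/(ρ·S·CL))
v = √(2 × 2.75×10^5 / (0.464 × 30.9 × 0.86)) = √44610 = 211 m/s

v = 211 m/s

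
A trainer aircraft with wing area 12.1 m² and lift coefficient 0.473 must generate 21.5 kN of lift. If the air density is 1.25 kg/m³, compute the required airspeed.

v = 77.5 m/s

L = ½ρv²S·CL ⇒ v = √(2L/(ρ·S·CL))
v = √(2 × 21500 / (1.25 × 12.1 × 0.473)) = √6011 = 77.5 m/s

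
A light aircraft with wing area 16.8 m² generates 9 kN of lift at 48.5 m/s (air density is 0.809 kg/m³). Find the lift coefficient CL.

CL = 0.563

From L = ½ρv²S·CL, rearranging gives CL = 2L/(ρv²S).
CL = 2 × 9000 / (0.809 × 48.5² × 16.8) = 0.563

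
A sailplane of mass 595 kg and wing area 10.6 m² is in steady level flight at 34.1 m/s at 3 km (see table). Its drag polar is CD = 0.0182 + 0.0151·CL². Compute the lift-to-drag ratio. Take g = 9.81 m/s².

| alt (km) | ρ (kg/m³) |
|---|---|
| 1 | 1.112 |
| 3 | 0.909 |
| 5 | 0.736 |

At 3 km, from the table: ρ = 0.909 kg/m³.
Level flight ⇒ L = W = m·g = 595 × 9.81 = 5837 N.
Dynamic pressure q = 0.5 × 0.909 × 34.1² = 528.5 Pa.
Required CL = L/(qS) = 5837/(528.5·10.6) = 1.042.
CD = 0.0182 + 0.0151 × 1.042² = 0.03459.
L/D = CL/CD = 1.042 / 0.03459 = 30.1

L/D = 30.1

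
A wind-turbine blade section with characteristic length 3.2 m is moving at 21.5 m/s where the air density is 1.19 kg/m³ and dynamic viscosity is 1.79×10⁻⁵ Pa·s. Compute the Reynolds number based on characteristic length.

Re = 4.57×10^6

Re = ρ·v·c/μ = 1.19 × 21.5 × 3.2 / (1.79×10⁻⁵) = 4.57×10^6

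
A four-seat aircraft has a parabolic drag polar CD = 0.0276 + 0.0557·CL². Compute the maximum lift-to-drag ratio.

(L/D)max = 12.8

For CD = CD0 + K·CL², (L/D)max occurs at CL* = √(CD0/K) and equals 1/(2√(K·CD0)).
(L/D)max = 1/(2√(0.0557 × 0.0276)) = 1/(2 × 0.03921) = 12.8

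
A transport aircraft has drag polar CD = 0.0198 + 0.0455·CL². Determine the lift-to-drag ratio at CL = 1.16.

L/D = 14.3

CD = 0.0198 + 0.0455 × 1.16² = 0.08102
L/D = CL/CD = 1.16 / 0.08102 = 14.3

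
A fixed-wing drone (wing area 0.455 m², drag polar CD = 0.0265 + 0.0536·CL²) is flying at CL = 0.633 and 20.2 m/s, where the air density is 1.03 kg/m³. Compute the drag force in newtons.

CD = 0.0265 + 0.0536 × 0.633² = 0.04798
D = ½ρv²S·CD = ½ × 1.03 × 20.2² × 0.455 × 0.04798 = 4.59 N

D = 4.59 N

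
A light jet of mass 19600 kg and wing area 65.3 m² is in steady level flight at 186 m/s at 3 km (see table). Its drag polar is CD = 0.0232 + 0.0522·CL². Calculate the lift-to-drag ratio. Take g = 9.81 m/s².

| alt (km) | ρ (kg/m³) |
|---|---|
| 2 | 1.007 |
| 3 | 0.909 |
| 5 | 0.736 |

L/D = 7.48

At 3 km, from the table: ρ = 0.909 kg/m³.
Weight W = mg = 19600 × 9.81 = 1.9228×10^5 N; in level flight L = W.
q = ½ρv² = ½ × 0.909 × 186² = 15720 Pa.
CL = W/(q·S) = 1.9228×10^5 / (15720 × 65.3) = 0.1873.
CD = 0.0232 + 0.0522 × 0.1873² = 0.02503.
L/D = CL/CD = 0.1873 / 0.02503 = 7.48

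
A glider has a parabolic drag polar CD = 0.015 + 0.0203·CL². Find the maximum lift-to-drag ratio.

(L/D)max = 28.7

For CD = CD0 + K·CL², (L/D)max occurs at CL* = √(CD0/K) and equals 1/(2√(K·CD0)).
(L/D)max = 1/(2√(0.0203 × 0.015)) = 1/(2 × 0.01745) = 28.7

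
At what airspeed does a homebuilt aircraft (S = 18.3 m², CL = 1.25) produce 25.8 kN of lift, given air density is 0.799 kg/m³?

v = 53.1 m/s

L = ½ρv²S·CL ⇒ v = √(2L/(ρ·S·CL))
v = √(2 × 25800 / (0.799 × 18.3 × 1.25)) = √2823 = 53.1 m/s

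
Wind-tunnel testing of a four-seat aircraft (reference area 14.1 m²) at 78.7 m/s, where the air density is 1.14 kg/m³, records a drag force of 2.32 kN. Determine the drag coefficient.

CD = 0.0466

From D = ½ρv²S·CD, rearranging gives CD = 2D/(ρv²S).
CD = 2 × 2320 / (1.14 × 78.7² × 14.1) = 0.0466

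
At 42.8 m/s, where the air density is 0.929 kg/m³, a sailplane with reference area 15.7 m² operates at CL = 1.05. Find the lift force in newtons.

L = 14000 N

Dynamic pressure q = ½ρv² = ½ × 0.929 × 42.8² = 850.9 Pa.
L = q·S·CL = 850.9 × 15.7 × 1.05 = 14000 N ≈ 14 kN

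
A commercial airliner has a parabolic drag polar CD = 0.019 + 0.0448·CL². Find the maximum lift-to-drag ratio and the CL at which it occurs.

(L/D)max = 17.1, at CL = 0.651

For CD = CD0 + K·CL², (L/D)max occurs at CL* = √(CD0/K) and equals 1/(2√(K·CD0)).
(L/D)max = 1/(2√(0.0448 × 0.019)) = 1/(2 × 0.02918) = 17.1
CL* = √(0.019/0.0448) = 0.651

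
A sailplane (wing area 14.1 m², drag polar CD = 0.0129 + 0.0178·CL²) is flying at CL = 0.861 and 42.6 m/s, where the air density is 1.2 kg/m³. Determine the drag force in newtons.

CD = 0.0129 + 0.0178 × 0.861² = 0.0261
D = ½ρv²S·CD = ½ × 1.2 × 42.6² × 14.1 × 0.0261 = 401 N

D = 401 N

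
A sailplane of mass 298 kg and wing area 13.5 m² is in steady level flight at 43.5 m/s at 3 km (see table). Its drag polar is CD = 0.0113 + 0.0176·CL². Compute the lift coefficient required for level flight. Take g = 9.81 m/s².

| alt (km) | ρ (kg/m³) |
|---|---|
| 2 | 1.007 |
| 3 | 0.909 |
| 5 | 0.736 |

At 3 km, from the table: ρ = 0.909 kg/m³.
In steady level flight, lift balances weight: W = mg = 298 × 9.81 = 2923.4 N.
q = ½ρv² = ½ × 0.909 × 43.5² = 860 Pa.
CL = W/(q·S) = 2923.4 / (860 × 13.5) = 0.2518.

CL = 0.252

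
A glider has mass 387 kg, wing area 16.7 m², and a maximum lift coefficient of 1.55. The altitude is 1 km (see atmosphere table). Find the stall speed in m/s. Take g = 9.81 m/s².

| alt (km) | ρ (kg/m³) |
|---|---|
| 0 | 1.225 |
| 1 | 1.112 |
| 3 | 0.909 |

V_stall = 16.2 m/s

At 1 km, from the table: ρ = 1.112 kg/m³.
At stall, lift equals weight: L = W = m·g = 387 × 9.81 = 3796 N.
From L = ½ρV²S·CL,max = W: V_stall = √(2W/(ρSCL,max)) = √(2·3796/(1.112·16.7·1.55))
V_stall = √263.8 = 16.2 m/s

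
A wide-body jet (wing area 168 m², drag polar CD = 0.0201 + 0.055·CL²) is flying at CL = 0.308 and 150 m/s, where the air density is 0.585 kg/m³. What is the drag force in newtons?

D = 28000 N

CD = 0.0201 + 0.055 × 0.308² = 0.02532
D = ½ρv²S·CD = ½ × 0.585 × 150² × 168 × 0.02532 = 28000 N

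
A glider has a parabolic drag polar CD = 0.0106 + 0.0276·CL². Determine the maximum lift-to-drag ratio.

For CD = CD0 + K·CL², (L/D)max occurs at CL* = √(CD0/K) and equals 1/(2√(K·CD0)).
(L/D)max = 1/(2√(0.0276 × 0.0106)) = 1/(2 × 0.0171) = 29.2

(L/D)max = 29.2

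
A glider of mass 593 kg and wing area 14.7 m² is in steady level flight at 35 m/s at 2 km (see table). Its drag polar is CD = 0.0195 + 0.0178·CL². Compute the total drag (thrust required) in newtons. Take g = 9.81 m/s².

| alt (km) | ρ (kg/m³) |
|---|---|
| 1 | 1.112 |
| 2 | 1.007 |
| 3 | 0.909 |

At 2 km, from the table: ρ = 1.007 kg/m³.
In steady level flight, lift balances weight: W = mg = 593 × 9.81 = 5817.3 N.
q = ½ρv² = ½ × 1.007 × 35² = 616.8 Pa.
Required CL = L/(qS) = 5817.3/(616.8·14.7) = 0.6416.
CD = 0.0195 + 0.0178 × 0.6416² = 0.02683.
D = q·S·CD = 616.8 × 14.7 × 0.02683 = 243.2 N

D = 243 N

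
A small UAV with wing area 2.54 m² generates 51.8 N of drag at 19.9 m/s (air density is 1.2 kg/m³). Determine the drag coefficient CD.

From D = ½ρv²S·CD, rearranging gives CD = 2D/(ρv²S).
CD = 2 × 51.8 / (1.2 × 19.9² × 2.54) = 0.0858

CD = 0.0858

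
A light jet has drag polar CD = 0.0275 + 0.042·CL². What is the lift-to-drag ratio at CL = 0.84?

CD = 0.0275 + 0.042 × 0.84² = 0.05714
L/D = CL/CD = 0.84 / 0.05714 = 14.7

L/D = 14.7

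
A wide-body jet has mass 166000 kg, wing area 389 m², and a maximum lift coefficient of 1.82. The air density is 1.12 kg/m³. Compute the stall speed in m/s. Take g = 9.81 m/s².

V_stall = 64.1 m/s

Stall occurs when L = W at CL,max. W = mg = 166000 × 9.81 = 1.628×10^6 N.
From L = ½ρV²S·CL,max = W: V_stall = √(2W/(ρSCL,max)) = √(2·1.628×10^6/(1.12·389·1.82))
V_stall = √4107 = 64.1 m/s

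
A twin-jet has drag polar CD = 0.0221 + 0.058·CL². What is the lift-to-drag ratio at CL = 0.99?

CD = 0.0221 + 0.058 × 0.99² = 0.07895
L/D = CL/CD = 0.99 / 0.07895 = 12.5

L/D = 12.5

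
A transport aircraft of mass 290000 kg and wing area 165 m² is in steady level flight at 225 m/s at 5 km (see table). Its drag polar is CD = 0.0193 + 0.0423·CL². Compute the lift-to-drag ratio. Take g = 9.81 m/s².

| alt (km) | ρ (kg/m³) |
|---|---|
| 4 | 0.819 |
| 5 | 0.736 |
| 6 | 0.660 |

At 5 km, from the table: ρ = 0.736 kg/m³.
Weight W = mg = 290000 × 9.81 = 2.8449×10^6 N; in level flight L = W.
Dynamic pressure q = 0.5 × 0.736 × 225² = 18630 Pa.
CL = W/(q·S) = 2.8449×10^6 / (18630 × 165) = 0.9255.
CD = 0.0193 + 0.0423 × 0.9255² = 0.05553.
L/D = CL/CD = 0.9255 / 0.05553 = 16.7

L/D = 16.7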